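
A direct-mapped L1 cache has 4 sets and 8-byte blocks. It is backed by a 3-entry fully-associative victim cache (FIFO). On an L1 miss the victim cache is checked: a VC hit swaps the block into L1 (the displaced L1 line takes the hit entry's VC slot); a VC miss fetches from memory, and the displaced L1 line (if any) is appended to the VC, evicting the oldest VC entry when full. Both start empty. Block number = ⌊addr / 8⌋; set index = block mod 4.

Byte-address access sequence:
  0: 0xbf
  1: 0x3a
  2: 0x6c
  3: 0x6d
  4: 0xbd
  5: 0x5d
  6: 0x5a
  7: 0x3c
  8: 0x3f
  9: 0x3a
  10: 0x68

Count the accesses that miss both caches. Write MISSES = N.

#0 0xbf→b23/s3 MISS; vc=[]
#1 0x3a→b7/s3 MISS; vc=[23]
#2 0x6c→b13/s1 MISS; vc=[23]
#3 0x6d→b13/s1 L1-HIT; vc=[23]
#4 0xbd→b23/s3 VC-HIT; vc=[7]
#5 0x5d→b11/s3 MISS; vc=[7,23]
#6 0x5a→b11/s3 L1-HIT; vc=[7,23]
#7 0x3c→b7/s3 VC-HIT; vc=[11,23]
#8 0x3f→b7/s3 L1-HIT; vc=[11,23]
#9 0x3a→b7/s3 L1-HIT; vc=[11,23]
#10 0x68→b13/s1 L1-HIT; vc=[11,23]

MISSES = 4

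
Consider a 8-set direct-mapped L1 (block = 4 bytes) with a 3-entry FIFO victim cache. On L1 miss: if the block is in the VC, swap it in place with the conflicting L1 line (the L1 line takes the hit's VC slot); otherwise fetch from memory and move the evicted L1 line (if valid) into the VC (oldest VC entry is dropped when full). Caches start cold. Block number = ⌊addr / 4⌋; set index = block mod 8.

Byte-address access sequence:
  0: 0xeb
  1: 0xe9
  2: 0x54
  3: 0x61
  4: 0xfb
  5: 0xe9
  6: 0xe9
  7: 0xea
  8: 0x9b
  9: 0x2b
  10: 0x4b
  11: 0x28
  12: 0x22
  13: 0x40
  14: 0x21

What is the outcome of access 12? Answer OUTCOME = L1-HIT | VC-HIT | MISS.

OUTCOME = MISS

  [0] addr=0xeb blk=58 s=2: MISS | VC []
  [1] addr=0xe9 blk=58 s=2: L1-HIT | VC []
  [2] addr=0x54 blk=21 s=5: MISS | VC []
  [3] addr=0x61 blk=24 s=0: MISS | VC []
  [4] addr=0xfb blk=62 s=6: MISS | VC []
  [5] addr=0xe9 blk=58 s=2: L1-HIT | VC []
  [6] addr=0xe9 blk=58 s=2: L1-HIT | VC []
  [7] addr=0xea blk=58 s=2: L1-HIT | VC []
  [8] addr=0x9b blk=38 s=6: MISS | VC [62]
  [9] addr=0x2b blk=10 s=2: MISS | VC [62, 58]
  [10] addr=0x4b blk=18 s=2: MISS | VC [62, 58, 10]
  [11] addr=0x28 blk=10 s=2: VC-HIT | VC [62, 58, 18]
  [12] addr=0x22 blk=8 s=0: MISS | VC [58, 18, 24]
  [13] addr=0x40 blk=16 s=0: MISS | VC [18, 24, 8]
  [14] addr=0x21 blk=8 s=0: VC-HIT | VC [18, 24, 16]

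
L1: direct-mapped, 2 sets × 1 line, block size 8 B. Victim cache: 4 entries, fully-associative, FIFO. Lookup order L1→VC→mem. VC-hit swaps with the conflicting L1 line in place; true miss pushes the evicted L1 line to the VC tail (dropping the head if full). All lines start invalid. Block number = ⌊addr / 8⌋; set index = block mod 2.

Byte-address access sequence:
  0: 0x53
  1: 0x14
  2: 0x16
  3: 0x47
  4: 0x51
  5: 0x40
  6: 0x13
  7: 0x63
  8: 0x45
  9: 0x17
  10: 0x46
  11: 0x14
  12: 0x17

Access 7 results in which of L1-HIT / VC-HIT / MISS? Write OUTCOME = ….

OUTCOME = MISS

0: 0x53 (blk 10, set 0) → MISS  vc=[]
1: 0x14 (blk 2, set 0) → MISS  vc=[10]
2: 0x16 (blk 2, set 0) → L1-HIT  vc=[10]
3: 0x47 (blk 8, set 0) → MISS  vc=[10, 2]
4: 0x51 (blk 10, set 0) → VC-HIT  vc=[8, 2]
5: 0x40 (blk 8, set 0) → VC-HIT  vc=[10, 2]
6: 0x13 (blk 2, set 0) → VC-HIT  vc=[10, 8]
7: 0x63 (blk 12, set 0) → MISS  vc=[10, 8, 2]
8: 0x45 (blk 8, set 0) → VC-HIT  vc=[10, 12, 2]
9: 0x17 (blk 2, set 0) → VC-HIT  vc=[10, 12, 8]
10: 0x46 (blk 8, set 0) → VC-HIT  vc=[10, 12, 2]
11: 0x14 (blk 2, set 0) → VC-HIT  vc=[10, 12, 8]
12: 0x17 (blk 2, set 0) → L1-HIT  vc=[10, 12, 8]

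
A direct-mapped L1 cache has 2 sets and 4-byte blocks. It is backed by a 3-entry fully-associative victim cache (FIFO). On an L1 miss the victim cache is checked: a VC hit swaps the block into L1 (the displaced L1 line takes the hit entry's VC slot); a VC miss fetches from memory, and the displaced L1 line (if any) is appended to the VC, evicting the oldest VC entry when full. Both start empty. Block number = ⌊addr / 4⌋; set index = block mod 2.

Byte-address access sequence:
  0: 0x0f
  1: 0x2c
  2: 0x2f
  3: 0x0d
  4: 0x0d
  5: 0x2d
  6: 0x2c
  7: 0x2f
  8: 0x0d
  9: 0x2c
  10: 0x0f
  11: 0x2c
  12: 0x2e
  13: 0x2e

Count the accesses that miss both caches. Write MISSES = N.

#0 0xf→b3/s1 MISS; vc=[]
#1 0x2c→b11/s1 MISS; vc=[3]
#2 0x2f→b11/s1 L1-HIT; vc=[3]
#3 0xd→b3/s1 VC-HIT; vc=[11]
#4 0xd→b3/s1 L1-HIT; vc=[11]
#5 0x2d→b11/s1 VC-HIT; vc=[3]
#6 0x2c→b11/s1 L1-HIT; vc=[3]
#7 0x2f→b11/s1 L1-HIT; vc=[3]
#8 0xd→b3/s1 VC-HIT; vc=[11]
#9 0x2c→b11/s1 VC-HIT; vc=[3]
#10 0xf→b3/s1 VC-HIT; vc=[11]
#11 0x2c→b11/s1 VC-HIT; vc=[3]
#12 0x2e→b11/s1 L1-HIT; vc=[3]
#13 0x2e→b11/s1 L1-HIT; vc=[3]

MISSES = 2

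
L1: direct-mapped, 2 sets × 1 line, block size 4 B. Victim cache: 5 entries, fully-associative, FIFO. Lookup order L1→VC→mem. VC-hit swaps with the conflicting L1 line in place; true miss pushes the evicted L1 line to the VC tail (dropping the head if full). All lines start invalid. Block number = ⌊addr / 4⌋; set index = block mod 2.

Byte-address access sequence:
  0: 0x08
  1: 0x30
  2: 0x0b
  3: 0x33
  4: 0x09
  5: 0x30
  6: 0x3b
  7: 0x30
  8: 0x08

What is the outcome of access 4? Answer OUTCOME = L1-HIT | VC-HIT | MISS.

#0 0x8→b2/s0 MISS; vc=[]
#1 0x30→b12/s0 MISS; vc=[2]
#2 0xb→b2/s0 VC-HIT; vc=[12]
#3 0x33→b12/s0 VC-HIT; vc=[2]
#4 0x9→b2/s0 VC-HIT; vc=[12]
#5 0x30→b12/s0 VC-HIT; vc=[2]
#6 0x3b→b14/s0 MISS; vc=[2,12]
#7 0x30→b12/s0 VC-HIT; vc=[2,14]
#8 0x8→b2/s0 VC-HIT; vc=[12,14]

OUTCOME = VC-HIT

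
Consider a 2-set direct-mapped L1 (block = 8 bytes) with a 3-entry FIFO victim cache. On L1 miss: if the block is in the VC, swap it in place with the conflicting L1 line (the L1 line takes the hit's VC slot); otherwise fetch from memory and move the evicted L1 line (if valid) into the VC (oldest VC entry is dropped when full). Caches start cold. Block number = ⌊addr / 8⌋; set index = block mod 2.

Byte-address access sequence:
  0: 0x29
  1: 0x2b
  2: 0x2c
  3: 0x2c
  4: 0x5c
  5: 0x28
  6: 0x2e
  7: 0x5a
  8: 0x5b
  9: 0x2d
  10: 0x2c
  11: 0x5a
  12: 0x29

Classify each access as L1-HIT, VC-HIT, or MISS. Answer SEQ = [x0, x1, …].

#0 0x29→b5/s1 MISS; vc=[]
#1 0x2b→b5/s1 L1-HIT; vc=[]
#2 0x2c→b5/s1 L1-HIT; vc=[]
#3 0x2c→b5/s1 L1-HIT; vc=[]
#4 0x5c→b11/s1 MISS; vc=[5]
#5 0x28→b5/s1 VC-HIT; vc=[11]
#6 0x2e→b5/s1 L1-HIT; vc=[11]
#7 0x5a→b11/s1 VC-HIT; vc=[5]
#8 0x5b→b11/s1 L1-HIT; vc=[5]
#9 0x2d→b5/s1 VC-HIT; vc=[11]
#10 0x2c→b5/s1 L1-HIT; vc=[11]
#11 0x5a→b11/s1 VC-HIT; vc=[5]
#12 0x29→b5/s1 VC-HIT; vc=[11]

SEQ = [MISS, L1-HIT, L1-HIT, L1-HIT, MISS, VC-HIT, L1-HIT, VC-HIT, L1-HIT, VC-HIT, L1-HIT, VC-HIT, VC-HIT]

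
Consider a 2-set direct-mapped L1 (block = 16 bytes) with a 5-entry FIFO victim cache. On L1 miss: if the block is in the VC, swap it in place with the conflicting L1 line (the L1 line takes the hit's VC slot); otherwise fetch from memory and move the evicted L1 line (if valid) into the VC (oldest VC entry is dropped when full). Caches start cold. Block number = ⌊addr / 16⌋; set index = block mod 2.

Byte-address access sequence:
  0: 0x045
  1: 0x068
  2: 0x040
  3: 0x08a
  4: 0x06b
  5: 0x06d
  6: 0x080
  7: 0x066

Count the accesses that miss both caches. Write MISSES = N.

0: 0x45 (blk 4, set 0) → MISS  vc=[]
1: 0x68 (blk 6, set 0) → MISS  vc=[4]
2: 0x40 (blk 4, set 0) → VC-HIT  vc=[6]
3: 0x8a (blk 8, set 0) → MISS  vc=[6, 4]
4: 0x6b (blk 6, set 0) → VC-HIT  vc=[8, 4]
5: 0x6d (blk 6, set 0) → L1-HIT  vc=[8, 4]
6: 0x80 (blk 8, set 0) → VC-HIT  vc=[6, 4]
7: 0x66 (blk 6, set 0) → VC-HIT  vc=[8, 4]

MISSES = 3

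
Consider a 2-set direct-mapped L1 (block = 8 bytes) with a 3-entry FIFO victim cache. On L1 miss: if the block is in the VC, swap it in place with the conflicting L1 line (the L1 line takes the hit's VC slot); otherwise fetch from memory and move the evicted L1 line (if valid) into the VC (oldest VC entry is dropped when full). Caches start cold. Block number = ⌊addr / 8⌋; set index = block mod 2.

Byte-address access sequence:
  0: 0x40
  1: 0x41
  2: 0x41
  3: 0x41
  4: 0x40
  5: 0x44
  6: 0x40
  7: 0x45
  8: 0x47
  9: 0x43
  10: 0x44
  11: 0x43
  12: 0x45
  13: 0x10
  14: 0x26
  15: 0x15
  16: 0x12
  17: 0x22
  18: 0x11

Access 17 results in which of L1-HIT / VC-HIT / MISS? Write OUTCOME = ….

OUTCOME = VC-HIT

0: 0x40 (blk 8, set 0) → MISS  vc=[]
1: 0x41 (blk 8, set 0) → L1-HIT  vc=[]
2: 0x41 (blk 8, set 0) → L1-HIT  vc=[]
3: 0x41 (blk 8, set 0) → L1-HIT  vc=[]
4: 0x40 (blk 8, set 0) → L1-HIT  vc=[]
5: 0x44 (blk 8, set 0) → L1-HIT  vc=[]
6: 0x40 (blk 8, set 0) → L1-HIT  vc=[]
7: 0x45 (blk 8, set 0) → L1-HIT  vc=[]
8: 0x47 (blk 8, set 0) → L1-HIT  vc=[]
9: 0x43 (blk 8, set 0) → L1-HIT  vc=[]
10: 0x44 (blk 8, set 0) → L1-HIT  vc=[]
11: 0x43 (blk 8, set 0) → L1-HIT  vc=[]
12: 0x45 (blk 8, set 0) → L1-HIT  vc=[]
13: 0x10 (blk 2, set 0) → MISS  vc=[8]
14: 0x26 (blk 4, set 0) → MISS  vc=[8, 2]
15: 0x15 (blk 2, set 0) → VC-HIT  vc=[8, 4]
16: 0x12 (blk 2, set 0) → L1-HIT  vc=[8, 4]
17: 0x22 (blk 4, set 0) → VC-HIT  vc=[8, 2]
18: 0x11 (blk 2, set 0) → VC-HIT  vc=[8, 4]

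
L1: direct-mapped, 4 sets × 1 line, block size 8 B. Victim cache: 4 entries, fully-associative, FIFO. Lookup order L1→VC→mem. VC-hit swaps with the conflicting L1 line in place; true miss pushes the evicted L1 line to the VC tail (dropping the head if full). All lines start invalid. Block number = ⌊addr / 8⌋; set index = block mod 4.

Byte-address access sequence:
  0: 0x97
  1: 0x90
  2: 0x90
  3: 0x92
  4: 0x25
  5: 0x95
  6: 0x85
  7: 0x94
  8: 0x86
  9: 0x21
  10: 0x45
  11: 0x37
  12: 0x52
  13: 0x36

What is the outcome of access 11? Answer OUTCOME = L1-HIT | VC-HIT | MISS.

OUTCOME = MISS

  [0] addr=0x97 blk=18 s=2: MISS | VC []
  [1] addr=0x90 blk=18 s=2: L1-HIT | VC []
  [2] addr=0x90 blk=18 s=2: L1-HIT | VC []
  [3] addr=0x92 blk=18 s=2: L1-HIT | VC []
  [4] addr=0x25 blk=4 s=0: MISS | VC []
  [5] addr=0x95 blk=18 s=2: L1-HIT | VC []
  [6] addr=0x85 blk=16 s=0: MISS | VC [4]
  [7] addr=0x94 blk=18 s=2: L1-HIT | VC [4]
  [8] addr=0x86 blk=16 s=0: L1-HIT | VC [4]
  [9] addr=0x21 blk=4 s=0: VC-HIT | VC [16]
  [10] addr=0x45 blk=8 s=0: MISS | VC [16, 4]
  [11] addr=0x37 blk=6 s=2: MISS | VC [16, 4, 18]
  [12] addr=0x52 blk=10 s=2: MISS | VC [16, 4, 18, 6]
  [13] addr=0x36 blk=6 s=2: VC-HIT | VC [16, 4, 18, 10]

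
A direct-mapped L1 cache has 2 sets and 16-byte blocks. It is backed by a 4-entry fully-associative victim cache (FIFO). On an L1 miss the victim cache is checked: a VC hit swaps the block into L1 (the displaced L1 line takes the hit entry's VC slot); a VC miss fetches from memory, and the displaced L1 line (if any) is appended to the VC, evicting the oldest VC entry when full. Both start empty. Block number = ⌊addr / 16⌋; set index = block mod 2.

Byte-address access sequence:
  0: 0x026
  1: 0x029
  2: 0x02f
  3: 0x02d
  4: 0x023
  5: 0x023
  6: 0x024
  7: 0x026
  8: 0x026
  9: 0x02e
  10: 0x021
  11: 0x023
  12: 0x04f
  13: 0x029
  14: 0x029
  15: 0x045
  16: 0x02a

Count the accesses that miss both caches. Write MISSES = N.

0: 0x26 (blk 2, set 0) → MISS  vc=[]
1: 0x29 (blk 2, set 0) → L1-HIT  vc=[]
2: 0x2f (blk 2, set 0) → L1-HIT  vc=[]
3: 0x2d (blk 2, set 0) → L1-HIT  vc=[]
4: 0x23 (blk 2, set 0) → L1-HIT  vc=[]
5: 0x23 (blk 2, set 0) → L1-HIT  vc=[]
6: 0x24 (blk 2, set 0) → L1-HIT  vc=[]
7: 0x26 (blk 2, set 0) → L1-HIT  vc=[]
8: 0x26 (blk 2, set 0) → L1-HIT  vc=[]
9: 0x2e (blk 2, set 0) → L1-HIT  vc=[]
10: 0x21 (blk 2, set 0) → L1-HIT  vc=[]
11: 0x23 (blk 2, set 0) → L1-HIT  vc=[]
12: 0x4f (blk 4, set 0) → MISS  vc=[2]
13: 0x29 (blk 2, set 0) → VC-HIT  vc=[4]
14: 0x29 (blk 2, set 0) → L1-HIT  vc=[4]
15: 0x45 (blk 4, set 0) → VC-HIT  vc=[2]
16: 0x2a (blk 2, set 0) → VC-HIT  vc=[4]

MISSES = 2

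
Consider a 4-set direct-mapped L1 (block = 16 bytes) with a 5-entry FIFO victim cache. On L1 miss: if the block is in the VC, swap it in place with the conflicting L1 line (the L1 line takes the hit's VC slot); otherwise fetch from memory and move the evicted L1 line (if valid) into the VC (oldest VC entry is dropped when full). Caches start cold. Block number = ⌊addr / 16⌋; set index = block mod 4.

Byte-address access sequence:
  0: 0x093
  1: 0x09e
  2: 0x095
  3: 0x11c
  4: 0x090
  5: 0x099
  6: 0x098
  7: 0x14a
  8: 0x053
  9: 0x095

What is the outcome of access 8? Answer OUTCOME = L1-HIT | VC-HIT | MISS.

#0 0x93→b9/s1 MISS; vc=[]
#1 0x9e→b9/s1 L1-HIT; vc=[]
#2 0x95→b9/s1 L1-HIT; vc=[]
#3 0x11c→b17/s1 MISS; vc=[9]
#4 0x90→b9/s1 VC-HIT; vc=[17]
#5 0x99→b9/s1 L1-HIT; vc=[17]
#6 0x98→b9/s1 L1-HIT; vc=[17]
#7 0x14a→b20/s0 MISS; vc=[17]
#8 0x53→b5/s1 MISS; vc=[17,9]
#9 0x95→b9/s1 VC-HIT; vc=[17,5]

OUTCOME = MISS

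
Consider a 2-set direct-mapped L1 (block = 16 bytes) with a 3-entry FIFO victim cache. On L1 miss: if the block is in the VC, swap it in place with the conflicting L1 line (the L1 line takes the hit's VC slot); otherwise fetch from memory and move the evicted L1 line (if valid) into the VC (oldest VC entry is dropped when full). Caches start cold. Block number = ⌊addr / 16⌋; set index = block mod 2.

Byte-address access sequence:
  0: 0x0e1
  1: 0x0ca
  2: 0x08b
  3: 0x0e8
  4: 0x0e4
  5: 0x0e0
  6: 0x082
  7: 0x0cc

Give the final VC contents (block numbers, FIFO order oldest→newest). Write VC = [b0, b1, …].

#0 0xe1→b14/s0 MISS; vc=[]
#1 0xca→b12/s0 MISS; vc=[14]
#2 0x8b→b8/s0 MISS; vc=[14,12]
#3 0xe8→b14/s0 VC-HIT; vc=[8,12]
#4 0xe4→b14/s0 L1-HIT; vc=[8,12]
#5 0xe0→b14/s0 L1-HIT; vc=[8,12]
#6 0x82→b8/s0 VC-HIT; vc=[14,12]
#7 0xcc→b12/s0 VC-HIT; vc=[14,8]

VC = [14, 8]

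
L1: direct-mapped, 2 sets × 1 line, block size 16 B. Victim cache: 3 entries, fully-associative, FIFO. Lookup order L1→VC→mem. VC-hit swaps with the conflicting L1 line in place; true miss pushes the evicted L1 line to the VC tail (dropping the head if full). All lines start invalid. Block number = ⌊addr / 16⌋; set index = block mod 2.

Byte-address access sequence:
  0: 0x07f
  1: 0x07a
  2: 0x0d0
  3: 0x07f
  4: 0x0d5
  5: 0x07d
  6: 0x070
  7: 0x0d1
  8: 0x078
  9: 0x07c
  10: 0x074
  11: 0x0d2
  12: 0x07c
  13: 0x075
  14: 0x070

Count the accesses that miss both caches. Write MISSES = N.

0: 0x7f (blk 7, set 1) → MISS  vc=[]
1: 0x7a (blk 7, set 1) → L1-HIT  vc=[]
2: 0xd0 (blk 13, set 1) → MISS  vc=[7]
3: 0x7f (blk 7, set 1) → VC-HIT  vc=[13]
4: 0xd5 (blk 13, set 1) → VC-HIT  vc=[7]
5: 0x7d (blk 7, set 1) → VC-HIT  vc=[13]
6: 0x70 (blk 7, set 1) → L1-HIT  vc=[13]
7: 0xd1 (blk 13, set 1) → VC-HIT  vc=[7]
8: 0x78 (blk 7, set 1) → VC-HIT  vc=[13]
9: 0x7c (blk 7, set 1) → L1-HIT  vc=[13]
10: 0x74 (blk 7, set 1) → L1-HIT  vc=[13]
11: 0xd2 (blk 13, set 1) → VC-HIT  vc=[7]
12: 0x7c (blk 7, set 1) → VC-HIT  vc=[13]
13: 0x75 (blk 7, set 1) → L1-HIT  vc=[13]
14: 0x70 (blk 7, set 1) → L1-HIT  vc=[13]

MISSES = 2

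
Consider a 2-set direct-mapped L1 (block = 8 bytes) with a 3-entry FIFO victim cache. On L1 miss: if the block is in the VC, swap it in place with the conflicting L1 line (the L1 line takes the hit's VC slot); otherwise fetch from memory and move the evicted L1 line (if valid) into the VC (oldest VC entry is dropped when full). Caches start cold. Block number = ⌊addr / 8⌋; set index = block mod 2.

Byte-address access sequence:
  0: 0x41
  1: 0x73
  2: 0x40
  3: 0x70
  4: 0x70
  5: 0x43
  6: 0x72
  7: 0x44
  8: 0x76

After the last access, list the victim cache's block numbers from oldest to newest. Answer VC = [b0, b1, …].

VC = [8]

  [0] addr=0x41 blk=8 s=0: MISS | VC []
  [1] addr=0x73 blk=14 s=0: MISS | VC [8]
  [2] addr=0x40 blk=8 s=0: VC-HIT | VC [14]
  [3] addr=0x70 blk=14 s=0: VC-HIT | VC [8]
  [4] addr=0x70 blk=14 s=0: L1-HIT | VC [8]
  [5] addr=0x43 blk=8 s=0: VC-HIT | VC [14]
  [6] addr=0x72 blk=14 s=0: VC-HIT | VC [8]
  [7] addr=0x44 blk=8 s=0: VC-HIT | VC [14]
  [8] addr=0x76 blk=14 s=0: VC-HIT | VC [8]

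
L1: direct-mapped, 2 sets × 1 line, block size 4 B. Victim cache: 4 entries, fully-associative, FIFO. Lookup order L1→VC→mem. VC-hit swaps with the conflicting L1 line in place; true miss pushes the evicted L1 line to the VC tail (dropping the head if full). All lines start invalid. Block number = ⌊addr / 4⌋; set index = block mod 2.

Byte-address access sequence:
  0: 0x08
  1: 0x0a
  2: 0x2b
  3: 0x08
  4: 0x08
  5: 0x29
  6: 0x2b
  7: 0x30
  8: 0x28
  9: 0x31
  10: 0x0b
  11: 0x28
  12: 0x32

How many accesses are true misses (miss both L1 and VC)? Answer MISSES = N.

  [0] addr=0x8 blk=2 s=0: MISS | VC []
  [1] addr=0xa blk=2 s=0: L1-HIT | VC []
  [2] addr=0x2b blk=10 s=0: MISS | VC [2]
  [3] addr=0x8 blk=2 s=0: VC-HIT | VC [10]
  [4] addr=0x8 blk=2 s=0: L1-HIT | VC [10]
  [5] addr=0x29 blk=10 s=0: VC-HIT | VC [2]
  [6] addr=0x2b blk=10 s=0: L1-HIT | VC [2]
  [7] addr=0x30 blk=12 s=0: MISS | VC [2, 10]
  [8] addr=0x28 blk=10 s=0: VC-HIT | VC [2, 12]
  [9] addr=0x31 blk=12 s=0: VC-HIT | VC [2, 10]
  [10] addr=0xb blk=2 s=0: VC-HIT | VC [12, 10]
  [11] addr=0x28 blk=10 s=0: VC-HIT | VC [12, 2]
  [12] addr=0x32 blk=12 s=0: VC-HIT | VC [10, 2]

MISSES = 3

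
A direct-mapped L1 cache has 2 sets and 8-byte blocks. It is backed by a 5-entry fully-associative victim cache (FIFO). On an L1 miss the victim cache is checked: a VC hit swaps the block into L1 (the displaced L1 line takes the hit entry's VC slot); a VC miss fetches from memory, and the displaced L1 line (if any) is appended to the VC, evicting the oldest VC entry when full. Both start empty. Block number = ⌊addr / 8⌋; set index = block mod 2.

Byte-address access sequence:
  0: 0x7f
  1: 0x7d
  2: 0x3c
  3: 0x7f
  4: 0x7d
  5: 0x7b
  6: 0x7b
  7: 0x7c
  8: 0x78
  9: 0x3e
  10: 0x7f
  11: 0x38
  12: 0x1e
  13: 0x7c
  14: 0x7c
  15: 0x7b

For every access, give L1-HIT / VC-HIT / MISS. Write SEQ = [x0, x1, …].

SEQ = [MISS, L1-HIT, MISS, VC-HIT, L1-HIT, L1-HIT, L1-HIT, L1-HIT, L1-HIT, VC-HIT, VC-HIT, VC-HIT, MISS, VC-HIT, L1-HIT, L1-HIT]

#0 0x7f→b15/s1 MISS; vc=[]
#1 0x7d→b15/s1 L1-HIT; vc=[]
#2 0x3c→b7/s1 MISS; vc=[15]
#3 0x7f→b15/s1 VC-HIT; vc=[7]
#4 0x7d→b15/s1 L1-HIT; vc=[7]
#5 0x7b→b15/s1 L1-HIT; vc=[7]
#6 0x7b→b15/s1 L1-HIT; vc=[7]
#7 0x7c→b15/s1 L1-HIT; vc=[7]
#8 0x78→b15/s1 L1-HIT; vc=[7]
#9 0x3e→b7/s1 VC-HIT; vc=[15]
#10 0x7f→b15/s1 VC-HIT; vc=[7]
#11 0x38→b7/s1 VC-HIT; vc=[15]
#12 0x1e→b3/s1 MISS; vc=[15,7]
#13 0x7c→b15/s1 VC-HIT; vc=[3,7]
#14 0x7c→b15/s1 L1-HIT; vc=[3,7]
#15 0x7b→b15/s1 L1-HIT; vc=[3,7]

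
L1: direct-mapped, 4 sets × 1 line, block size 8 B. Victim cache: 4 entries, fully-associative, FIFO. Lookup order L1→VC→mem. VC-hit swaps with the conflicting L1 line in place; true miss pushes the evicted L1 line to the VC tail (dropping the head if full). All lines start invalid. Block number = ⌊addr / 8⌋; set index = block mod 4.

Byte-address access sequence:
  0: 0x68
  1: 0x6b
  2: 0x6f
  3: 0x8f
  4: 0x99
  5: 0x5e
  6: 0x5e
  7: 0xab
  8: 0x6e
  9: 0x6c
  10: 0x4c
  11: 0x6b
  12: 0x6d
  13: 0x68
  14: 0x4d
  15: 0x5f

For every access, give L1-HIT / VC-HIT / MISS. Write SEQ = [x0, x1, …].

#0 0x68→b13/s1 MISS; vc=[]
#1 0x6b→b13/s1 L1-HIT; vc=[]
#2 0x6f→b13/s1 L1-HIT; vc=[]
#3 0x8f→b17/s1 MISS; vc=[13]
#4 0x99→b19/s3 MISS; vc=[13]
#5 0x5e→b11/s3 MISS; vc=[13,19]
#6 0x5e→b11/s3 L1-HIT; vc=[13,19]
#7 0xab→b21/s1 MISS; vc=[13,19,17]
#8 0x6e→b13/s1 VC-HIT; vc=[21,19,17]
#9 0x6c→b13/s1 L1-HIT; vc=[21,19,17]
#10 0x4c→b9/s1 MISS; vc=[21,19,17,13]
#11 0x6b→b13/s1 VC-HIT; vc=[21,19,17,9]
#12 0x6d→b13/s1 L1-HIT; vc=[21,19,17,9]
#13 0x68→b13/s1 L1-HIT; vc=[21,19,17,9]
#14 0x4d→b9/s1 VC-HIT; vc=[21,19,17,13]
#15 0x5f→b11/s3 L1-HIT; vc=[21,19,17,13]

SEQ = [MISS, L1-HIT, L1-HIT, MISS, MISS, MISS, L1-HIT, MISS, VC-HIT, L1-HIT, MISS, VC-HIT, L1-HIT, L1-HIT, VC-HIT, L1-HIT]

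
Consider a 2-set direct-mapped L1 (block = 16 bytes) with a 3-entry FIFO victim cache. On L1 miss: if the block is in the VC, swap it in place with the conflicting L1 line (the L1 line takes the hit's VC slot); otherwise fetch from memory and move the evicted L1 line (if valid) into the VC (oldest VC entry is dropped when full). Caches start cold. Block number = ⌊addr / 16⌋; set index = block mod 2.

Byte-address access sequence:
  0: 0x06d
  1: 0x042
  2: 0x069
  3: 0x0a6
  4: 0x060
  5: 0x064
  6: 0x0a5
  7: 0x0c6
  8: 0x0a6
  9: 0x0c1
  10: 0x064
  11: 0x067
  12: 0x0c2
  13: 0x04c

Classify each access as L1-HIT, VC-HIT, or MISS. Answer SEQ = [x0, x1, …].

SEQ = [MISS, MISS, VC-HIT, MISS, VC-HIT, L1-HIT, VC-HIT, MISS, VC-HIT, VC-HIT, VC-HIT, L1-HIT, VC-HIT, VC-HIT]

#0 0x6d→b6/s0 MISS; vc=[]
#1 0x42→b4/s0 MISS; vc=[6]
#2 0x69→b6/s0 VC-HIT; vc=[4]
#3 0xa6→b10/s0 MISS; vc=[4,6]
#4 0x60→b6/s0 VC-HIT; vc=[4,10]
#5 0x64→b6/s0 L1-HIT; vc=[4,10]
#6 0xa5→b10/s0 VC-HIT; vc=[4,6]
#7 0xc6→b12/s0 MISS; vc=[4,6,10]
#8 0xa6→b10/s0 VC-HIT; vc=[4,6,12]
#9 0xc1→b12/s0 VC-HIT; vc=[4,6,10]
#10 0x64→b6/s0 VC-HIT; vc=[4,12,10]
#11 0x67→b6/s0 L1-HIT; vc=[4,12,10]
#12 0xc2→b12/s0 VC-HIT; vc=[4,6,10]
#13 0x4c→b4/s0 VC-HIT; vc=[12,6,10]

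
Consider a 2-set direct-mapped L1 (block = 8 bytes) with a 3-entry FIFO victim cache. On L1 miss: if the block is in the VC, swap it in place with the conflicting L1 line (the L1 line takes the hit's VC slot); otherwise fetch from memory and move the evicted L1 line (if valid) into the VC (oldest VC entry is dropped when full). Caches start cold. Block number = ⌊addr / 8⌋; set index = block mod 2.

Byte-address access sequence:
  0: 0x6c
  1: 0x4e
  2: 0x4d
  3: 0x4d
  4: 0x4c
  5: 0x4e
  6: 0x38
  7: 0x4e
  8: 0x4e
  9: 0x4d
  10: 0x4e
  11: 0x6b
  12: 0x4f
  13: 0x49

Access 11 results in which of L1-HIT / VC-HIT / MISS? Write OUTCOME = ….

OUTCOME = VC-HIT

#0 0x6c→b13/s1 MISS; vc=[]
#1 0x4e→b9/s1 MISS; vc=[13]
#2 0x4d→b9/s1 L1-HIT; vc=[13]
#3 0x4d→b9/s1 L1-HIT; vc=[13]
#4 0x4c→b9/s1 L1-HIT; vc=[13]
#5 0x4e→b9/s1 L1-HIT; vc=[13]
#6 0x38→b7/s1 MISS; vc=[13,9]
#7 0x4e→b9/s1 VC-HIT; vc=[13,7]
#8 0x4e→b9/s1 L1-HIT; vc=[13,7]
#9 0x4d→b9/s1 L1-HIT; vc=[13,7]
#10 0x4e→b9/s1 L1-HIT; vc=[13,7]
#11 0x6b→b13/s1 VC-HIT; vc=[9,7]
#12 0x4f→b9/s1 VC-HIT; vc=[13,7]
#13 0x49→b9/s1 L1-HIT; vc=[13,7]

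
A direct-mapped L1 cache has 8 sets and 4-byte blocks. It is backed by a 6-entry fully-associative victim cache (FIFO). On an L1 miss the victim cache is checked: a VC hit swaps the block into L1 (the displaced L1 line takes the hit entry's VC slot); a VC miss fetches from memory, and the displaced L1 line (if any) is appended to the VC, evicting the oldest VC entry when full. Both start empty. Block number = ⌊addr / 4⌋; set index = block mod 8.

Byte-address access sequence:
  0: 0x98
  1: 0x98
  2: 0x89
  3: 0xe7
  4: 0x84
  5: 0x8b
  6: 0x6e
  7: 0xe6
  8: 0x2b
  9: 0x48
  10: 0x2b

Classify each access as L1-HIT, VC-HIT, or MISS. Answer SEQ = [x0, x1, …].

  [0] addr=0x98 blk=38 s=6: MISS | VC []
  [1] addr=0x98 blk=38 s=6: L1-HIT | VC []
  [2] addr=0x89 blk=34 s=2: MISS | VC []
  [3] addr=0xe7 blk=57 s=1: MISS | VC []
  [4] addr=0x84 blk=33 s=1: MISS | VC [57]
  [5] addr=0x8b blk=34 s=2: L1-HIT | VC [57]
  [6] addr=0x6e blk=27 s=3: MISS | VC [57]
  [7] addr=0xe6 blk=57 s=1: VC-HIT | VC [33]
  [8] addr=0x2b blk=10 s=2: MISS | VC [33, 34]
  [9] addr=0x48 blk=18 s=2: MISS | VC [33, 34, 10]
  [10] addr=0x2b blk=10 s=2: VC-HIT | VC [33, 34, 18]

SEQ = [MISS, L1-HIT, MISS, MISS, MISS, L1-HIT, MISS, VC-HIT, MISS, MISS, VC-HIT]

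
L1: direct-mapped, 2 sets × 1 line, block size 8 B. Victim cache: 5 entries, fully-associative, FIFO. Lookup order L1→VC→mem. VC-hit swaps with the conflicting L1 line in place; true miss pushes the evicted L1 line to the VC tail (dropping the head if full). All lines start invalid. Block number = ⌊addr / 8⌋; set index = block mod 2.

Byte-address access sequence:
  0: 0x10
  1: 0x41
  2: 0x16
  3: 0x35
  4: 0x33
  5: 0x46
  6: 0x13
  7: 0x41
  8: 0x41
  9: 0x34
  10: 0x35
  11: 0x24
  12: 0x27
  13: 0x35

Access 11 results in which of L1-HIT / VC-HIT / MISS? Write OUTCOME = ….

  [0] addr=0x10 blk=2 s=0: MISS | VC []
  [1] addr=0x41 blk=8 s=0: MISS | VC [2]
  [2] addr=0x16 blk=2 s=0: VC-HIT | VC [8]
  [3] addr=0x35 blk=6 s=0: MISS | VC [8, 2]
  [4] addr=0x33 blk=6 s=0: L1-HIT | VC [8, 2]
  [5] addr=0x46 blk=8 s=0: VC-HIT | VC [6, 2]
  [6] addr=0x13 blk=2 s=0: VC-HIT | VC [6, 8]
  [7] addr=0x41 blk=8 s=0: VC-HIT | VC [6, 2]
  [8] addr=0x41 blk=8 s=0: L1-HIT | VC [6, 2]
  [9] addr=0x34 blk=6 s=0: VC-HIT | VC [8, 2]
  [10] addr=0x35 blk=6 s=0: L1-HIT | VC [8, 2]
  [11] addr=0x24 blk=4 s=0: MISS | VC [8, 2, 6]
  [12] addr=0x27 blk=4 s=0: L1-HIT | VC [8, 2, 6]
  [13] addr=0x35 blk=6 s=0: VC-HIT | VC [8, 2, 4]

OUTCOME = MISS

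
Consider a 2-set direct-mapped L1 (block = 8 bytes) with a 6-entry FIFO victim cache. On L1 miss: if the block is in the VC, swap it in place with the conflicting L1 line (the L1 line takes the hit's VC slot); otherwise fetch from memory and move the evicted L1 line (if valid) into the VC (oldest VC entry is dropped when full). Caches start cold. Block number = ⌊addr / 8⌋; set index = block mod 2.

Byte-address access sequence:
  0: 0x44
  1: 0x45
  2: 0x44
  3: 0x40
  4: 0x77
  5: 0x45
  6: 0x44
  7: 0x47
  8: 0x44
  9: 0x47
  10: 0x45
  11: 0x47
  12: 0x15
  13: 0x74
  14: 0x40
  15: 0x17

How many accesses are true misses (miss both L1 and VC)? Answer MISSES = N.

MISSES = 3

  [0] addr=0x44 blk=8 s=0: MISS | VC []
  [1] addr=0x45 blk=8 s=0: L1-HIT | VC []
  [2] addr=0x44 blk=8 s=0: L1-HIT | VC []
  [3] addr=0x40 blk=8 s=0: L1-HIT | VC []
  [4] addr=0x77 blk=14 s=0: MISS | VC [8]
  [5] addr=0x45 blk=8 s=0: VC-HIT | VC [14]
  [6] addr=0x44 blk=8 s=0: L1-HIT | VC [14]
  [7] addr=0x47 blk=8 s=0: L1-HIT | VC [14]
  [8] addr=0x44 blk=8 s=0: L1-HIT | VC [14]
  [9] addr=0x47 blk=8 s=0: L1-HIT | VC [14]
  [10] addr=0x45 blk=8 s=0: L1-HIT | VC [14]
  [11] addr=0x47 blk=8 s=0: L1-HIT | VC [14]
  [12] addr=0x15 blk=2 s=0: MISS | VC [14, 8]
  [13] addr=0x74 blk=14 s=0: VC-HIT | VC [2, 8]
  [14] addr=0x40 blk=8 s=0: VC-HIT | VC [2, 14]
  [15] addr=0x17 blk=2 s=0: VC-HIT | VC [8, 14]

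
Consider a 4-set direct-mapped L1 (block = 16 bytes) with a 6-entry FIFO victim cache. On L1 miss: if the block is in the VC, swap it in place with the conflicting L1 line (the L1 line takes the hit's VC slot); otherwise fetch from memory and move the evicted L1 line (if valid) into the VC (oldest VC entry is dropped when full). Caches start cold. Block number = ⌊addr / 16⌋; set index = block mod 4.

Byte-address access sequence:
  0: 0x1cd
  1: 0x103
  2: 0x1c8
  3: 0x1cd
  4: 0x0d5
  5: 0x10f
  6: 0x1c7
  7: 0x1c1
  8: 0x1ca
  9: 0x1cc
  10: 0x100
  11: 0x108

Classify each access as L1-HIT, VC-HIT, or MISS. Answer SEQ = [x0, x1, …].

SEQ = [MISS, MISS, VC-HIT, L1-HIT, MISS, VC-HIT, VC-HIT, L1-HIT, L1-HIT, L1-HIT, VC-HIT, L1-HIT]

0: 0x1cd (blk 28, set 0) → MISS  vc=[]
1: 0x103 (blk 16, set 0) → MISS  vc=[28]
2: 0x1c8 (blk 28, set 0) → VC-HIT  vc=[16]
3: 0x1cd (blk 28, set 0) → L1-HIT  vc=[16]
4: 0xd5 (blk 13, set 1) → MISS  vc=[16]
5: 0x10f (blk 16, set 0) → VC-HIT  vc=[28]
6: 0x1c7 (blk 28, set 0) → VC-HIT  vc=[16]
7: 0x1c1 (blk 28, set 0) → L1-HIT  vc=[16]
8: 0x1ca (blk 28, set 0) → L1-HIT  vc=[16]
9: 0x1cc (blk 28, set 0) → L1-HIT  vc=[16]
10: 0x100 (blk 16, set 0) → VC-HIT  vc=[28]
11: 0x108 (blk 16, set 0) → L1-HIT  vc=[28]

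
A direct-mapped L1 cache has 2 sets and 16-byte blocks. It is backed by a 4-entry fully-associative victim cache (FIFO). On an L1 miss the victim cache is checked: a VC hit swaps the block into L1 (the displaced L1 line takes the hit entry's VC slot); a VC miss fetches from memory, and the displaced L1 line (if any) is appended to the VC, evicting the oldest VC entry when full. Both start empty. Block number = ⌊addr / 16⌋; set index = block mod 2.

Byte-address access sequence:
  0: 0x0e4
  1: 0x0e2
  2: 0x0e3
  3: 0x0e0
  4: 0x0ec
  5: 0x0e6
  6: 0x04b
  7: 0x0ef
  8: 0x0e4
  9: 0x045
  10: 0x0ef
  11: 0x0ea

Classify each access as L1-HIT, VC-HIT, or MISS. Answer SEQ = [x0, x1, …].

SEQ = [MISS, L1-HIT, L1-HIT, L1-HIT, L1-HIT, L1-HIT, MISS, VC-HIT, L1-HIT, VC-HIT, VC-HIT, L1-HIT]

#0 0xe4→b14/s0 MISS; vc=[]
#1 0xe2→b14/s0 L1-HIT; vc=[]
#2 0xe3→b14/s0 L1-HIT; vc=[]
#3 0xe0→b14/s0 L1-HIT; vc=[]
#4 0xec→b14/s0 L1-HIT; vc=[]
#5 0xe6→b14/s0 L1-HIT; vc=[]
#6 0x4b→b4/s0 MISS; vc=[14]
#7 0xef→b14/s0 VC-HIT; vc=[4]
#8 0xe4→b14/s0 L1-HIT; vc=[4]
#9 0x45→b4/s0 VC-HIT; vc=[14]
#10 0xef→b14/s0 VC-HIT; vc=[4]
#11 0xea→b14/s0 L1-HIT; vc=[4]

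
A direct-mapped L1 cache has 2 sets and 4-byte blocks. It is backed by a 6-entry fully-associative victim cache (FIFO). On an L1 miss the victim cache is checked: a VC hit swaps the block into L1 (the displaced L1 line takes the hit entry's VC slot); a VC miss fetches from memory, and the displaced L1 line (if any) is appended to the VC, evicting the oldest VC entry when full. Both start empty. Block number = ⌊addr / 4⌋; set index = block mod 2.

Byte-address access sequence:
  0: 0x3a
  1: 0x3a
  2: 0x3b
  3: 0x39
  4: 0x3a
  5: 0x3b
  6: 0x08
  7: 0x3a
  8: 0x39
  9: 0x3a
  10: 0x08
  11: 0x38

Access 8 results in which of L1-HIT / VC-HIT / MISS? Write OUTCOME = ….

#0 0x3a→b14/s0 MISS; vc=[]
#1 0x3a→b14/s0 L1-HIT; vc=[]
#2 0x3b→b14/s0 L1-HIT; vc=[]
#3 0x39→b14/s0 L1-HIT; vc=[]
#4 0x3a→b14/s0 L1-HIT; vc=[]
#5 0x3b→b14/s0 L1-HIT; vc=[]
#6 0x8→b2/s0 MISS; vc=[14]
#7 0x3a→b14/s0 VC-HIT; vc=[2]
#8 0x39→b14/s0 L1-HIT; vc=[2]
#9 0x3a→b14/s0 L1-HIT; vc=[2]
#10 0x8→b2/s0 VC-HIT; vc=[14]
#11 0x38→b14/s0 VC-HIT; vc=[2]

OUTCOME = L1-HIT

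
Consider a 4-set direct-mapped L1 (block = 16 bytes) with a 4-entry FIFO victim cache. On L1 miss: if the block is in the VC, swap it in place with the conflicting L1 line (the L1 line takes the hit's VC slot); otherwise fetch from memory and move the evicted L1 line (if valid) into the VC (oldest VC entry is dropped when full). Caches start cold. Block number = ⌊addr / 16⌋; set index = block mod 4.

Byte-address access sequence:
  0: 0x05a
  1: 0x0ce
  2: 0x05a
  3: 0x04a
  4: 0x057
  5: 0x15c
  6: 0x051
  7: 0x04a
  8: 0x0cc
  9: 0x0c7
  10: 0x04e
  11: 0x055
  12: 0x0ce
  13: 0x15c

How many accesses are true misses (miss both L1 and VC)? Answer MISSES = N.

0: 0x5a (blk 5, set 1) → MISS  vc=[]
1: 0xce (blk 12, set 0) → MISS  vc=[]
2: 0x5a (blk 5, set 1) → L1-HIT  vc=[]
3: 0x4a (blk 4, set 0) → MISS  vc=[12]
4: 0x57 (blk 5, set 1) → L1-HIT  vc=[12]
5: 0x15c (blk 21, set 1) → MISS  vc=[12, 5]
6: 0x51 (blk 5, set 1) → VC-HIT  vc=[12, 21]
7: 0x4a (blk 4, set 0) → L1-HIT  vc=[12, 21]
8: 0xcc (blk 12, set 0) → VC-HIT  vc=[4, 21]
9: 0xc7 (blk 12, set 0) → L1-HIT  vc=[4, 21]
10: 0x4e (blk 4, set 0) → VC-HIT  vc=[12, 21]
11: 0x55 (blk 5, set 1) → L1-HIT  vc=[12, 21]
12: 0xce (blk 12, set 0) → VC-HIT  vc=[4, 21]
13: 0x15c (blk 21, set 1) → VC-HIT  vc=[4, 5]

MISSES = 4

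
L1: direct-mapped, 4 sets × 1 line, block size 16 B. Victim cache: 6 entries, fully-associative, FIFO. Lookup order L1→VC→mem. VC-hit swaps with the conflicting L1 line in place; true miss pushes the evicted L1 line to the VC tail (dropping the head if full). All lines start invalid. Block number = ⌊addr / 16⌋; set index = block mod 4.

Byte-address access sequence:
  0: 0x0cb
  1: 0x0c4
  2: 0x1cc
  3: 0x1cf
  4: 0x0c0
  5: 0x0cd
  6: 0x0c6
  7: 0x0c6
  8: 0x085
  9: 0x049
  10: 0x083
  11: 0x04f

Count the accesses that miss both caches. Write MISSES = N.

#0 0xcb→b12/s0 MISS; vc=[]
#1 0xc4→b12/s0 L1-HIT; vc=[]
#2 0x1cc→b28/s0 MISS; vc=[12]
#3 0x1cf→b28/s0 L1-HIT; vc=[12]
#4 0xc0→b12/s0 VC-HIT; vc=[28]
#5 0xcd→b12/s0 L1-HIT; vc=[28]
#6 0xc6→b12/s0 L1-HIT; vc=[28]
#7 0xc6→b12/s0 L1-HIT; vc=[28]
#8 0x85→b8/s0 MISS; vc=[28,12]
#9 0x49→b4/s0 MISS; vc=[28,12,8]
#10 0x83→b8/s0 VC-HIT; vc=[28,12,4]
#11 0x4f→b4/s0 VC-HIT; vc=[28,12,8]

MISSES = 4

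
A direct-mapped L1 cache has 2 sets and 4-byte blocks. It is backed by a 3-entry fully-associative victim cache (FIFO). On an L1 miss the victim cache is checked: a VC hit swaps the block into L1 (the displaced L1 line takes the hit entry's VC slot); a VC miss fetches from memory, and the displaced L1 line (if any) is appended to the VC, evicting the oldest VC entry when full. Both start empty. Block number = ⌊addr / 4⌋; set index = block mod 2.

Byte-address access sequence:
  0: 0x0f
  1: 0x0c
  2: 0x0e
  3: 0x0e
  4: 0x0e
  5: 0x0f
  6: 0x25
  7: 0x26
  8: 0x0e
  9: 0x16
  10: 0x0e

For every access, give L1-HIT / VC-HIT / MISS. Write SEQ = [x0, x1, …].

SEQ = [MISS, L1-HIT, L1-HIT, L1-HIT, L1-HIT, L1-HIT, MISS, L1-HIT, VC-HIT, MISS, VC-HIT]

  [0] addr=0xf blk=3 s=1: MISS | VC []
  [1] addr=0xc blk=3 s=1: L1-HIT | VC []
  [2] addr=0xe blk=3 s=1: L1-HIT | VC []
  [3] addr=0xe blk=3 s=1: L1-HIT | VC []
  [4] addr=0xe blk=3 s=1: L1-HIT | VC []
  [5] addr=0xf blk=3 s=1: L1-HIT | VC []
  [6] addr=0x25 blk=9 s=1: MISS | VC [3]
  [7] addr=0x26 blk=9 s=1: L1-HIT | VC [3]
  [8] addr=0xe blk=3 s=1: VC-HIT | VC [9]
  [9] addr=0x16 blk=5 s=1: MISS | VC [9, 3]
  [10] addr=0xe blk=3 s=1: VC-HIT | VC [9, 5]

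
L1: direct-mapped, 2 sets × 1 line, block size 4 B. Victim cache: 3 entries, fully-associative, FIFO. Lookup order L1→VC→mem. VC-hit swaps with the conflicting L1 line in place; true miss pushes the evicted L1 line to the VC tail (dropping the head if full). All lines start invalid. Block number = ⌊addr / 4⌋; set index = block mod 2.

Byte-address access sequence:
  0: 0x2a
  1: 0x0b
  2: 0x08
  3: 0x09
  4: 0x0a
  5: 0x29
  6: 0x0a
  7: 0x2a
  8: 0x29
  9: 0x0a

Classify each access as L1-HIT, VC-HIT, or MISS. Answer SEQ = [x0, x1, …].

#0 0x2a→b10/s0 MISS; vc=[]
#1 0xb→b2/s0 MISS; vc=[10]
#2 0x8→b2/s0 L1-HIT; vc=[10]
#3 0x9→b2/s0 L1-HIT; vc=[10]
#4 0xa→b2/s0 L1-HIT; vc=[10]
#5 0x29→b10/s0 VC-HIT; vc=[2]
#6 0xa→b2/s0 VC-HIT; vc=[10]
#7 0x2a→b10/s0 VC-HIT; vc=[2]
#8 0x29→b10/s0 L1-HIT; vc=[2]
#9 0xa→b2/s0 VC-HIT; vc=[10]

SEQ = [MISS, MISS, L1-HIT, L1-HIT, L1-HIT, VC-HIT, VC-HIT, VC-HIT, L1-HIT, VC-HIT]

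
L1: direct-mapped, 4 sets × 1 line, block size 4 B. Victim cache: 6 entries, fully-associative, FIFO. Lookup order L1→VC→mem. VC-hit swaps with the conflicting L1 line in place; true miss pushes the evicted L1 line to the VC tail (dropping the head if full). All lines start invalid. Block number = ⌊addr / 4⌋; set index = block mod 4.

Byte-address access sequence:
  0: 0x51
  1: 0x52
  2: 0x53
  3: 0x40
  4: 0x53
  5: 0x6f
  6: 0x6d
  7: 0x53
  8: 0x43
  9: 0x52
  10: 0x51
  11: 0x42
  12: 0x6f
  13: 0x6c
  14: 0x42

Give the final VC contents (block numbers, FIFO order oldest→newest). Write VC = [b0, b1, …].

VC = [20]

  [0] addr=0x51 blk=20 s=0: MISS | VC []
  [1] addr=0x52 blk=20 s=0: L1-HIT | VC []
  [2] addr=0x53 blk=20 s=0: L1-HIT | VC []
  [3] addr=0x40 blk=16 s=0: MISS | VC [20]
  [4] addr=0x53 blk=20 s=0: VC-HIT | VC [16]
  [5] addr=0x6f blk=27 s=3: MISS | VC [16]
  [6] addr=0x6d blk=27 s=3: L1-HIT | VC [16]
  [7] addr=0x53 blk=20 s=0: L1-HIT | VC [16]
  [8] addr=0x43 blk=16 s=0: VC-HIT | VC [20]
  [9] addr=0x52 blk=20 s=0: VC-HIT | VC [16]
  [10] addr=0x51 blk=20 s=0: L1-HIT | VC [16]
  [11] addr=0x42 blk=16 s=0: VC-HIT | VC [20]
  [12] addr=0x6f blk=27 s=3: L1-HIT | VC [20]
  [13] addr=0x6c blk=27 s=3: L1-HIT | VC [20]
  [14] addr=0x42 blk=16 s=0: L1-HIT | VC [20]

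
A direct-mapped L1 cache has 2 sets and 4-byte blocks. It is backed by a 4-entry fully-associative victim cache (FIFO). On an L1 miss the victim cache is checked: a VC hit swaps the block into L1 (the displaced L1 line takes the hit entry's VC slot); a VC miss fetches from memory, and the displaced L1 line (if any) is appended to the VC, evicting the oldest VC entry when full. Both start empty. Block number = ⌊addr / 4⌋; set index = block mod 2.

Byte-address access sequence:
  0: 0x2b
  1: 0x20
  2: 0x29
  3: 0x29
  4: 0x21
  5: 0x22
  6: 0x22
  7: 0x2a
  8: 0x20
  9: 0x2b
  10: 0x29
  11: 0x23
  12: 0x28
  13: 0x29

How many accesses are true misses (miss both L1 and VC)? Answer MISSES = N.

0: 0x2b (blk 10, set 0) → MISS  vc=[]
1: 0x20 (blk 8, set 0) → MISS  vc=[10]
2: 0x29 (blk 10, set 0) → VC-HIT  vc=[8]
3: 0x29 (blk 10, set 0) → L1-HIT  vc=[8]
4: 0x21 (blk 8, set 0) → VC-HIT  vc=[10]
5: 0x22 (blk 8, set 0) → L1-HIT  vc=[10]
6: 0x22 (blk 8, set 0) → L1-HIT  vc=[10]
7: 0x2a (blk 10, set 0) → VC-HIT  vc=[8]
8: 0x20 (blk 8, set 0) → VC-HIT  vc=[10]
9: 0x2b (blk 10, set 0) → VC-HIT  vc=[8]
10: 0x29 (blk 10, set 0) → L1-HIT  vc=[8]
11: 0x23 (blk 8, set 0) → VC-HIT  vc=[10]
12: 0x28 (blk 10, set 0) → VC-HIT  vc=[8]
13: 0x29 (blk 10, set 0) → L1-HIT  vc=[8]

MISSES = 2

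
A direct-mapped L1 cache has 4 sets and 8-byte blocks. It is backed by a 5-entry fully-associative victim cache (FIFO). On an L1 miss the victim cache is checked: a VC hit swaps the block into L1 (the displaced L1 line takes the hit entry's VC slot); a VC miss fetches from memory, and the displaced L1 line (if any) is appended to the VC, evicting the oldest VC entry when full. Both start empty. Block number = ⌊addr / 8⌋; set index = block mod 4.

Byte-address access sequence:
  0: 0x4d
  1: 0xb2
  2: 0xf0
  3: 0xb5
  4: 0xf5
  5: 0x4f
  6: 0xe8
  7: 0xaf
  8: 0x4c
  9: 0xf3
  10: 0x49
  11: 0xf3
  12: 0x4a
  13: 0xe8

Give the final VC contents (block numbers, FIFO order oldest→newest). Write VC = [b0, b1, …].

VC = [22, 21, 9]

#0 0x4d→b9/s1 MISS; vc=[]
#1 0xb2→b22/s2 MISS; vc=[]
#2 0xf0→b30/s2 MISS; vc=[22]
#3 0xb5→b22/s2 VC-HIT; vc=[30]
#4 0xf5→b30/s2 VC-HIT; vc=[22]
#5 0x4f→b9/s1 L1-HIT; vc=[22]
#6 0xe8→b29/s1 MISS; vc=[22,9]
#7 0xaf→b21/s1 MISS; vc=[22,9,29]
#8 0x4c→b9/s1 VC-HIT; vc=[22,21,29]
#9 0xf3→b30/s2 L1-HIT; vc=[22,21,29]
#10 0x49→b9/s1 L1-HIT; vc=[22,21,29]
#11 0xf3→b30/s2 L1-HIT; vc=[22,21,29]
#12 0x4a→b9/s1 L1-HIT; vc=[22,21,29]
#13 0xe8→b29/s1 VC-HIT; vc=[22,21,9]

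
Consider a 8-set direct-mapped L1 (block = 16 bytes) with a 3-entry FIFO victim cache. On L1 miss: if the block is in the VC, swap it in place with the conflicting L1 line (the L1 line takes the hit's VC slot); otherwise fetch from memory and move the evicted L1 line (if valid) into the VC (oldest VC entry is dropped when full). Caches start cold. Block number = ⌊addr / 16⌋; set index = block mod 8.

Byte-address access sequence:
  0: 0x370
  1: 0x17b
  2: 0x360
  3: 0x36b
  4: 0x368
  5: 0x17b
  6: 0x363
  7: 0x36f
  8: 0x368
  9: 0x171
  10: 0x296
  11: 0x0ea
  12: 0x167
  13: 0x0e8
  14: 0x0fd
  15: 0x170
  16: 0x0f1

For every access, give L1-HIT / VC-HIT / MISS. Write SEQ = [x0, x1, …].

#0 0x370→b55/s7 MISS; vc=[]
#1 0x17b→b23/s7 MISS; vc=[55]
#2 0x360→b54/s6 MISS; vc=[55]
#3 0x36b→b54/s6 L1-HIT; vc=[55]
#4 0x368→b54/s6 L1-HIT; vc=[55]
#5 0x17b→b23/s7 L1-HIT; vc=[55]
#6 0x363→b54/s6 L1-HIT; vc=[55]
#7 0x36f→b54/s6 L1-HIT; vc=[55]
#8 0x368→b54/s6 L1-HIT; vc=[55]
#9 0x171→b23/s7 L1-HIT; vc=[55]
#10 0x296→b41/s1 MISS; vc=[55]
#11 0xea→b14/s6 MISS; vc=[55,54]
#12 0x167→b22/s6 MISS; vc=[55,54,14]
#13 0xe8→b14/s6 VC-HIT; vc=[55,54,22]
#14 0xfd→b15/s7 MISS; vc=[54,22,23]
#15 0x170→b23/s7 VC-HIT; vc=[54,22,15]
#16 0xf1→b15/s7 VC-HIT; vc=[54,22,23]

SEQ = [MISS, MISS, MISS, L1-HIT, L1-HIT, L1-HIT, L1-HIT, L1-HIT, L1-HIT, L1-HIT, MISS, MISS, MISS, VC-HIT, MISS, VC-HIT, VC-HIT]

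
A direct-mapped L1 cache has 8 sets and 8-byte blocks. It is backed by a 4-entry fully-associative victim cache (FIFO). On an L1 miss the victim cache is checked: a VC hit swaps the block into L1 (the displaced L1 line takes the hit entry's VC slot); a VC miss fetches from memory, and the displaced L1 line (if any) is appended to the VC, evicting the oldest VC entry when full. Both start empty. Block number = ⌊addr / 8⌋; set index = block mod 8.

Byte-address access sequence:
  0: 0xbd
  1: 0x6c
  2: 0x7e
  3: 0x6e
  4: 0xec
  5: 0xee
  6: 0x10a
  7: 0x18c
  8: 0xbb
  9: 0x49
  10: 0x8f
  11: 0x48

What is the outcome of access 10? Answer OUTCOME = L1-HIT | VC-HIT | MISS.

#0 0xbd→b23/s7 MISS; vc=[]
#1 0x6c→b13/s5 MISS; vc=[]
#2 0x7e→b15/s7 MISS; vc=[23]
#3 0x6e→b13/s5 L1-HIT; vc=[23]
#4 0xec→b29/s5 MISS; vc=[23,13]
#5 0xee→b29/s5 L1-HIT; vc=[23,13]
#6 0x10a→b33/s1 MISS; vc=[23,13]
#7 0x18c→b49/s1 MISS; vc=[23,13,33]
#8 0xbb→b23/s7 VC-HIT; vc=[15,13,33]
#9 0x49→b9/s1 MISS; vc=[15,13,33,49]
#10 0x8f→b17/s1 MISS; vc=[13,33,49,9]
#11 0x48→b9/s1 VC-HIT; vc=[13,33,49,17]

OUTCOME = MISS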